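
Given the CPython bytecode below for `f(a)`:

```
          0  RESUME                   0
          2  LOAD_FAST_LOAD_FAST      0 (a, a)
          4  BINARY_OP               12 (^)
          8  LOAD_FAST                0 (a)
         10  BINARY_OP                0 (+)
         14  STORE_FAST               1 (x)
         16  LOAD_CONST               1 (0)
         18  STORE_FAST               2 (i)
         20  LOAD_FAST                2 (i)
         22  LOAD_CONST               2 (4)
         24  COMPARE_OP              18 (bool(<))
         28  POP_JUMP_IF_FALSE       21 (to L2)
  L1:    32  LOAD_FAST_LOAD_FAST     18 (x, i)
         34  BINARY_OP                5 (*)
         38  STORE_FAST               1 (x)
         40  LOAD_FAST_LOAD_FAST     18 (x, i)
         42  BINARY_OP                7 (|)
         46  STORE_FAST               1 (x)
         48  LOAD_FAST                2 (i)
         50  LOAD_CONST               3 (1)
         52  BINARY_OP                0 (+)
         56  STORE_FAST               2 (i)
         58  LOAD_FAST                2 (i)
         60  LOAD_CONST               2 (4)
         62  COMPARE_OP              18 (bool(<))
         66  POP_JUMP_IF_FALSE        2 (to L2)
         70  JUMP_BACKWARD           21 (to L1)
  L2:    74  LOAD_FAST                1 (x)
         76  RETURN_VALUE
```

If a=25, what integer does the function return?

7

LOAD_FAST_LOAD_FAST a,a → push 25,25
BINARY_OP ^ → 25 ^ 25 = 0
LOAD_FAST a → push 25
BINARY_OP + → 0 + 25 = 25
STORE_FAST x → x=25
LOAD_CONST → push 0
STORE_FAST i → i=0
LOAD_FAST i → push 0
LOAD_CONST → push 4
COMPARE_OP bool(<) → 0 vs 4 = True
POP_JUMP_IF_FALSE → pop True; no jump
LOAD_FAST_LOAD_FAST x,i → push 25,0
BINARY_OP * → 25 * 0 = 0
STORE_FAST x → x=0
LOAD_FAST_LOAD_FAST x,i → push 0,0
BINARY_OP | → 0 | 0 = 0
STORE_FAST x → x=0
LOAD_FAST i → push 0
LOAD_CONST → push 1
BINARY_OP + → 0 + 1 = 1
STORE_FAST i → i=1
LOAD_FAST i → push 1
LOAD_CONST → push 4
COMPARE_OP bool(<) → 1 vs 4 = True
POP_JUMP_IF_FALSE → pop True; no jump
LOAD_FAST_LOAD_FAST x,i → push 0,1
BINARY_OP * → 0 * 1 = 0
STORE_FAST x → x=0
LOAD_FAST_LOAD_FAST x,i → push 0,1
BINARY_OP | → 0 | 1 = 1
STORE_FAST x → x=1
LOAD_FAST i → push 1
LOAD_CONST → push 1
BINARY_OP + → 1 + 1 = 2
STORE_FAST i → i=2
LOAD_FAST i → push 2
LOAD_CONST → push 4
COMPARE_OP bool(<) → 2 vs 4 = True
POP_JUMP_IF_FALSE → pop True; no jump
LOAD_FAST_LOAD_FAST x,i → push 1,2
BINARY_OP * → 1 * 2 = 2
STORE_FAST x → x=2
LOAD_FAST_LOAD_FAST x,i → push 2,2
BINARY_OP | → 2 | 2 = 2
STORE_FAST x → x=2
LOAD_FAST i → push 2
LOAD_CONST → push 1
BINARY_OP + → 2 + 1 = 3
STORE_FAST i → i=3
LOAD_FAST i → push 3
LOAD_CONST → push 4
COMPARE_OP bool(<) → 3 vs 4 = True
POP_JUMP_IF_FALSE → pop True; no jump
LOAD_FAST_LOAD_FAST x,i → push 2,3
BINARY_OP * → 2 * 3 = 6
STORE_FAST x → x=6
LOAD_FAST_LOAD_FAST x,i → push 6,3
BINARY_OP | → 6 | 3 = 7
STORE_FAST x → x=7
LOAD_FAST i → push 3
LOAD_CONST → push 1
BINARY_OP + → 3 + 1 = 4
STORE_FAST i → i=4
LOAD_FAST i → push 4
LOAD_CONST → push 4
COMPARE_OP bool(<) → 4 vs 4 = False
POP_JUMP_IF_FALSE → pop False; jump
LOAD_FAST x → push 7
RETURN_VALUE → return 7.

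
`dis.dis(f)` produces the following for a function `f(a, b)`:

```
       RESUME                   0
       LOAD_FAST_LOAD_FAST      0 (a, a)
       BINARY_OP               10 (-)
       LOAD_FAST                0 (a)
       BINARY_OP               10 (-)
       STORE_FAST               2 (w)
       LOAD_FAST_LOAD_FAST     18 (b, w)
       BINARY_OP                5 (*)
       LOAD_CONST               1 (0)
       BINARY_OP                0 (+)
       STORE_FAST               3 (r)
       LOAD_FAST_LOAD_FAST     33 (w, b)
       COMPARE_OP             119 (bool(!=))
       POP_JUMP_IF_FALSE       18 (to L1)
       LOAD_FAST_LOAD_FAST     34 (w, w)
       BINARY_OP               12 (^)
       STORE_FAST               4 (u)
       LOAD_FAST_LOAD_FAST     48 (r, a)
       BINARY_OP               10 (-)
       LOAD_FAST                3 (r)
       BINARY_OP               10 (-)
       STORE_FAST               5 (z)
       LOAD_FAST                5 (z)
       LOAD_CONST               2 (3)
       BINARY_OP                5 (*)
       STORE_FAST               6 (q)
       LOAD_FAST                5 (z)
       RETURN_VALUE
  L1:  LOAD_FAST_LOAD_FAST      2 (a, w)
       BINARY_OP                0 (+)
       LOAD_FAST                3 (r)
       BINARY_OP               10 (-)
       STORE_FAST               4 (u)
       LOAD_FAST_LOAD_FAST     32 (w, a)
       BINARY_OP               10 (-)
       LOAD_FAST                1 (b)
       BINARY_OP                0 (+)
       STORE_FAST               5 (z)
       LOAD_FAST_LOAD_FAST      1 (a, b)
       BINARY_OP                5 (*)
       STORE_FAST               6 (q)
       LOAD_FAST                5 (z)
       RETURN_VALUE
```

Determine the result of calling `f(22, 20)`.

-22

LOAD_FAST_LOAD_FAST a,a → push 22,22. Stack: [22, 22]
BINARY_OP - → 22 - 22 = 0. Stack: [0]
LOAD_FAST a → push 22. Stack: [0, 22]
BINARY_OP - → 0 - 22 = -22. Stack: [-22]
STORE_FAST w → w=-22. Stack: []
LOAD_FAST_LOAD_FAST b,w → push 20,-22. Stack: [20, -22]
BINARY_OP * → 20 * -22 = -440. Stack: [-440]
LOAD_CONST → push 0. Stack: [-440, 0]
BINARY_OP + → -440 + 0 = -440. Stack: [-440]
STORE_FAST r → r=-440. Stack: []
LOAD_FAST_LOAD_FAST w,b → push -22,20. Stack: [-22, 20]
COMPARE_OP bool(!=) → -22 vs 20 = True. Stack: [True]
POP_JUMP_IF_FALSE → pop True; no jump. Stack: []
LOAD_FAST_LOAD_FAST w,w → push -22,-22. Stack: [-22, -22]
BINARY_OP ^ → -22 ^ -22 = 0. Stack: [0]
STORE_FAST u → u=0. Stack: []
LOAD_FAST_LOAD_FAST r,a → push -440,22. Stack: [-440, 22]
BINARY_OP - → -440 - 22 = -462. Stack: [-462]
LOAD_FAST r → push -440. Stack: [-462, -440]
BINARY_OP - → -462 - -440 = -22. Stack: [-22]
STORE_FAST z → z=-22. Stack: []
LOAD_FAST z → push -22. Stack: [-22]
LOAD_CONST → push 3. Stack: [-22, 3]
BINARY_OP * → -22 * 3 = -66. Stack: [-66]
STORE_FAST q → q=-66. Stack: []
LOAD_FAST z → push -22. Stack: [-22]
RETURN_VALUE → return -22.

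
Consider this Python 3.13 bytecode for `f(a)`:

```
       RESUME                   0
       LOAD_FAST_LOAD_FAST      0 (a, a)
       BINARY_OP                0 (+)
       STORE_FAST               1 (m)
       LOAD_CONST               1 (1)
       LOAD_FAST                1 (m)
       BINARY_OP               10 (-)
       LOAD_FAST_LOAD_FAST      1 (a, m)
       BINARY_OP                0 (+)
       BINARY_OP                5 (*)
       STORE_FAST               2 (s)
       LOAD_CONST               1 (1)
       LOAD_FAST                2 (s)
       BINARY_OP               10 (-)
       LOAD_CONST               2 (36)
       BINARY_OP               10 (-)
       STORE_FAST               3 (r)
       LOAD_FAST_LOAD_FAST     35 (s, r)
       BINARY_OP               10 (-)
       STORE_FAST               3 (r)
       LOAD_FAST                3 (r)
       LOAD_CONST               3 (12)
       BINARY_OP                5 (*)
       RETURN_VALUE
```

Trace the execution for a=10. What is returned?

LOAD_FAST_LOAD_FAST a,a → push 10,10. Stack: [10, 10]
BINARY_OP + → 10 + 10 = 20. Stack: [20]
STORE_FAST m → m=20. Stack: []
LOAD_CONST → push 1. Stack: [1]
LOAD_FAST m → push 20. Stack: [1, 20]
BINARY_OP - → 1 - 20 = -19. Stack: [-19]
LOAD_FAST_LOAD_FAST a,m → push 10,20. Stack: [-19, 10, 20]
BINARY_OP + → 10 + 20 = 30. Stack: [-19, 30]
BINARY_OP * → -19 * 30 = -570. Stack: [-570]
STORE_FAST s → s=-570. Stack: []
LOAD_CONST → push 1. Stack: [1]
LOAD_FAST s → push -570. Stack: [1, -570]
BINARY_OP - → 1 - -570 = 571. Stack: [571]
LOAD_CONST → push 36. Stack: [571, 36]
BINARY_OP - → 571 - 36 = 535. Stack: [535]
STORE_FAST r → r=535. Stack: []
LOAD_FAST_LOAD_FAST s,r → push -570,535. Stack: [-570, 535]
BINARY_OP - → -570 - 535 = -1105. Stack: [-1105]
STORE_FAST r → r=-1105. Stack: []
LOAD_FAST r → push -1105. Stack: [-1105]
LOAD_CONST → push 12. Stack: [-1105, 12]
BINARY_OP * → -1105 * 12 = -13260. Stack: [-13260]
RETURN_VALUE → return -13260.

-13260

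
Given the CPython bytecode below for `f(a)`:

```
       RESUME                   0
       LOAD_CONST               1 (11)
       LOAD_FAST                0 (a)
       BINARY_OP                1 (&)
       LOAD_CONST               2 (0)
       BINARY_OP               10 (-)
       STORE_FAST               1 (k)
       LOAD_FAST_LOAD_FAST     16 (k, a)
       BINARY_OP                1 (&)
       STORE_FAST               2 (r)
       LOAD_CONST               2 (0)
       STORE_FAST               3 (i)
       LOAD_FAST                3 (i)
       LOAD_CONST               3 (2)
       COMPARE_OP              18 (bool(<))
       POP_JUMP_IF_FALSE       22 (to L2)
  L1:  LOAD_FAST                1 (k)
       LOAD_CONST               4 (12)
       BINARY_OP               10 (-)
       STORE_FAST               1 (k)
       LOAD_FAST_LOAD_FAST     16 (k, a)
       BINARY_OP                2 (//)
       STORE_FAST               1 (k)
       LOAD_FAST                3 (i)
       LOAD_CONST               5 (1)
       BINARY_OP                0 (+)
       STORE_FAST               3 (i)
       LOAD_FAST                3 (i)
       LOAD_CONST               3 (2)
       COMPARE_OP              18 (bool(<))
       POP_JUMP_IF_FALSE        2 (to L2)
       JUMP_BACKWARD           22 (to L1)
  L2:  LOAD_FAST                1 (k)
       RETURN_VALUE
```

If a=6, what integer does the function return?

LOAD_CONST → push 11. Stack: [11]
LOAD_FAST a → push 6. Stack: [11, 6]
BINARY_OP & → 11 & 6 = 2. Stack: [2]
LOAD_CONST → push 0. Stack: [2, 0]
BINARY_OP - → 2 - 0 = 2. Stack: [2]
STORE_FAST k → k=2. Stack: []
LOAD_FAST_LOAD_FAST k,a → push 2,6. Stack: [2, 6]
BINARY_OP & → 2 & 6 = 2. Stack: [2]
STORE_FAST r → r=2. Stack: []
LOAD_CONST → push 0. Stack: [0]
STORE_FAST i → i=0. Stack: []
LOAD_FAST i → push 0. Stack: [0]
LOAD_CONST → push 2. Stack: [0, 2]
COMPARE_OP bool(<) → 0 vs 2 = True. Stack: [True]
POP_JUMP_IF_FALSE → pop True; no jump. Stack: []
LOAD_FAST k → push 2. Stack: [2]
LOAD_CONST → push 12. Stack: [2, 12]
BINARY_OP - → 2 - 12 = -10. Stack: [-10]
STORE_FAST k → k=-10. Stack: []
LOAD_FAST_LOAD_FAST k,a → push -10,6. Stack: [-10, 6]
BINARY_OP // → -10 // 6 = -2. Stack: [-2]
STORE_FAST k → k=-2. Stack: []
LOAD_FAST i → push 0. Stack: [0]
LOAD_CONST → push 1. Stack: [0, 1]
BINARY_OP + → 0 + 1 = 1. Stack: [1]
STORE_FAST i → i=1. Stack: []
LOAD_FAST i → push 1. Stack: [1]
LOAD_CONST → push 2. Stack: [1, 2]
COMPARE_OP bool(<) → 1 vs 2 = True. Stack: [True]
POP_JUMP_IF_FALSE → pop True; no jump. Stack: []
LOAD_FAST k → push -2. Stack: [-2]
LOAD_CONST → push 12. Stack: [-2, 12]
BINARY_OP - → -2 - 12 = -14. Stack: [-14]
STORE_FAST k → k=-14. Stack: []
LOAD_FAST_LOAD_FAST k,a → push -14,6. Stack: [-14, 6]
BINARY_OP // → -14 // 6 = -3. Stack: [-3]
STORE_FAST k → k=-3. Stack: []
LOAD_FAST i → push 1. Stack: [1]
LOAD_CONST → push 1. Stack: [1, 1]
BINARY_OP + → 1 + 1 = 2. Stack: [2]
STORE_FAST i → i=2. Stack: []
LOAD_FAST i → push 2. Stack: [2]
LOAD_CONST → push 2. Stack: [2, 2]
COMPARE_OP bool(<) → 2 vs 2 = False. Stack: [False]
POP_JUMP_IF_FALSE → pop False; jump. Stack: []
LOAD_FAST k → push -3. Stack: [-3]
RETURN_VALUE → return -3.

-3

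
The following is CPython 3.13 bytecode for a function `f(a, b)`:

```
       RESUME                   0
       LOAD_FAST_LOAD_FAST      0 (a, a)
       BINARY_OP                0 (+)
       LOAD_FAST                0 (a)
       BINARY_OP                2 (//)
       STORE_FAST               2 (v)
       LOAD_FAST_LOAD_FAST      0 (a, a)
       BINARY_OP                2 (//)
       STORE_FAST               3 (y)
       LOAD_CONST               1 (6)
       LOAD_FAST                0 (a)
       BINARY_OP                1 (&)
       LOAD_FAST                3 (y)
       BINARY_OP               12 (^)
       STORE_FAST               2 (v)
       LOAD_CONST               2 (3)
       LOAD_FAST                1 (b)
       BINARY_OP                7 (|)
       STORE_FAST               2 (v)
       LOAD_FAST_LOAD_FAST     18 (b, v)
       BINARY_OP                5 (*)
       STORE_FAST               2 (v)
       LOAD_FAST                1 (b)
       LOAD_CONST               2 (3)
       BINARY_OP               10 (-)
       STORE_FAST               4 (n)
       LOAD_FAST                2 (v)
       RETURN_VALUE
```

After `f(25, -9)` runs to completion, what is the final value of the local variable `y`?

LOAD_FAST_LOAD_FAST a,a → push 25,25. Stack: [25, 25]
BINARY_OP + → 25 + 25 = 50. Stack: [50]
LOAD_FAST a → push 25. Stack: [50, 25]
BINARY_OP // → 50 // 25 = 2. Stack: [2]
STORE_FAST v → v=2. Stack: []
LOAD_FAST_LOAD_FAST a,a → push 25,25. Stack: [25, 25]
BINARY_OP // → 25 // 25 = 1. Stack: [1]
STORE_FAST y → y=1. Stack: []
LOAD_CONST → push 6. Stack: [6]
LOAD_FAST a → push 25. Stack: [6, 25]
BINARY_OP & → 6 & 25 = 0. Stack: [0]
LOAD_FAST y → push 1. Stack: [0, 1]
BINARY_OP ^ → 0 ^ 1 = 1. Stack: [1]
STORE_FAST v → v=1. Stack: []
LOAD_CONST → push 3. Stack: [3]
LOAD_FAST b → push -9. Stack: [3, -9]
BINARY_OP | → 3 | -9 = -9. Stack: [-9]
STORE_FAST v → v=-9. Stack: []
LOAD_FAST_LOAD_FAST b,v → push -9,-9. Stack: [-9, -9]
BINARY_OP * → -9 * -9 = 81. Stack: [81]
STORE_FAST v → v=81. Stack: []
LOAD_FAST b → push -9. Stack: [-9]
LOAD_CONST → push 3. Stack: [-9, 3]
BINARY_OP - → -9 - 3 = -12. Stack: [-12]
STORE_FAST n → n=-12. Stack: []
LOAD_FAST v → push 81. Stack: [81]
RETURN_VALUE → return 81.

1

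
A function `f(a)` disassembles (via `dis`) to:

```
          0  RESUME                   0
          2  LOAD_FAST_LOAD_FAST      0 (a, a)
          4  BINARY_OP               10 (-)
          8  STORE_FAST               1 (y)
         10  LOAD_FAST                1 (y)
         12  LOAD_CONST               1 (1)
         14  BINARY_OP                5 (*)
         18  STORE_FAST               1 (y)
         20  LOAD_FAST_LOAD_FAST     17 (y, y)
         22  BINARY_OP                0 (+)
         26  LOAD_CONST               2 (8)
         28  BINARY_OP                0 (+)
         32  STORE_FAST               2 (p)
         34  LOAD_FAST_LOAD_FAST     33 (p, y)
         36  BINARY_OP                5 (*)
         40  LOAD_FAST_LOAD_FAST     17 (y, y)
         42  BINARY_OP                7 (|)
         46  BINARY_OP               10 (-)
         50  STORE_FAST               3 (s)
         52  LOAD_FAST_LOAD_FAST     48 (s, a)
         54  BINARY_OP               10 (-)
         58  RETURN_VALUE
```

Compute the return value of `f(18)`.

-18

LOAD_FAST_LOAD_FAST a,a → push 18,18. Stack: [18, 18]
BINARY_OP - → 18 - 18 = 0. Stack: [0]
STORE_FAST y → y=0. Stack: []
LOAD_FAST y → push 0. Stack: [0]
LOAD_CONST → push 1. Stack: [0, 1]
BINARY_OP * → 0 * 1 = 0. Stack: [0]
STORE_FAST y → y=0. Stack: []
LOAD_FAST_LOAD_FAST y,y → push 0,0. Stack: [0, 0]
BINARY_OP + → 0 + 0 = 0. Stack: [0]
LOAD_CONST → push 8. Stack: [0, 8]
BINARY_OP + → 0 + 8 = 8. Stack: [8]
STORE_FAST p → p=8. Stack: []
LOAD_FAST_LOAD_FAST p,y → push 8,0. Stack: [8, 0]
BINARY_OP * → 8 * 0 = 0. Stack: [0]
LOAD_FAST_LOAD_FAST y,y → push 0,0. Stack: [0, 0, 0]
BINARY_OP | → 0 | 0 = 0. Stack: [0, 0]
BINARY_OP - → 0 - 0 = 0. Stack: [0]
STORE_FAST s → s=0. Stack: []
LOAD_FAST_LOAD_FAST s,a → push 0,18. Stack: [0, 18]
BINARY_OP - → 0 - 18 = -18. Stack: [-18]
RETURN_VALUE → return -18.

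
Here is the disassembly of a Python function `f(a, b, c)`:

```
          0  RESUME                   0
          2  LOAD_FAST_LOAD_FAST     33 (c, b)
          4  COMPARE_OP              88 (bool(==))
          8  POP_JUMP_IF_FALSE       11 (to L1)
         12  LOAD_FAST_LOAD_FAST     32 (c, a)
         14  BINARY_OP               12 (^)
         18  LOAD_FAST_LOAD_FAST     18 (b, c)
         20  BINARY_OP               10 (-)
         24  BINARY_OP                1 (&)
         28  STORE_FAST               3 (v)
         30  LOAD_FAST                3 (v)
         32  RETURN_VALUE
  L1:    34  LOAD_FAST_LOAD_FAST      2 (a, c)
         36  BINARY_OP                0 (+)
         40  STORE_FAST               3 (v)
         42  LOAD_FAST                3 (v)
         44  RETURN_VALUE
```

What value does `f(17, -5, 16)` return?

33

LOAD_FAST_LOAD_FAST c,b → push 16,-5. Stack: [16, -5]
COMPARE_OP bool(==) → 16 vs -5 = False. Stack: [False]
POP_JUMP_IF_FALSE → pop False; jump. Stack: []
LOAD_FAST_LOAD_FAST a,c → push 17,16. Stack: [17, 16]
BINARY_OP + → 17 + 16 = 33. Stack: [33]
STORE_FAST v → v=33. Stack: []
LOAD_FAST v → push 33. Stack: [33]
RETURN_VALUE → return 33.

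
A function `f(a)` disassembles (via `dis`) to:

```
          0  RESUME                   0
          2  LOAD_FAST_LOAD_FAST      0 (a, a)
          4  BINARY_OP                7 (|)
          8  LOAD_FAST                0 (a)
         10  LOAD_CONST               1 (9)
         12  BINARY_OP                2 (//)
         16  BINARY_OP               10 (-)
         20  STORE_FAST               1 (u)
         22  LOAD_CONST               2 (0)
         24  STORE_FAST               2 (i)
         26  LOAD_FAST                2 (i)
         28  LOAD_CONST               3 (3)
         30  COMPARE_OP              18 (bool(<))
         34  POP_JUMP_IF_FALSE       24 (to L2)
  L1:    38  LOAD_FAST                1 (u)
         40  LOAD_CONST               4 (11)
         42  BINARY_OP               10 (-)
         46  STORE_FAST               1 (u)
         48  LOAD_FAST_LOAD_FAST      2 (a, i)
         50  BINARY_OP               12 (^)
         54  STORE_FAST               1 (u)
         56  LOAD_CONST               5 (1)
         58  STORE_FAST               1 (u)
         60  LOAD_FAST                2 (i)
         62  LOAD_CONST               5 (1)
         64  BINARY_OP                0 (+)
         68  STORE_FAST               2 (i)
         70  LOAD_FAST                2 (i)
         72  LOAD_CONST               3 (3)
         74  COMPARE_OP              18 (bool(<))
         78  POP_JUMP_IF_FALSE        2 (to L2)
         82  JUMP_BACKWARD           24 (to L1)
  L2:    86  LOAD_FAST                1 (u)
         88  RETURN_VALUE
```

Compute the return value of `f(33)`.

1

LOAD_FAST_LOAD_FAST a,a → push 33,33. Stack: [33, 33]
BINARY_OP | → 33 | 33 = 33. Stack: [33]
LOAD_FAST a → push 33. Stack: [33, 33]
LOAD_CONST → push 9. Stack: [33, 33, 9]
BINARY_OP // → 33 // 9 = 3. Stack: [33, 3]
BINARY_OP - → 33 - 3 = 30. Stack: [30]
STORE_FAST u → u=30. Stack: []
LOAD_CONST → push 0. Stack: [0]
STORE_FAST i → i=0. Stack: []
LOAD_FAST i → push 0. Stack: [0]
LOAD_CONST → push 3. Stack: [0, 3]
COMPARE_OP bool(<) → 0 vs 3 = True. Stack: [True]
POP_JUMP_IF_FALSE → pop True; no jump. Stack: []
LOAD_FAST u → push 30. Stack: [30]
LOAD_CONST → push 11. Stack: [30, 11]
BINARY_OP - → 30 - 11 = 19. Stack: [19]
STORE_FAST u → u=19. Stack: []
LOAD_FAST_LOAD_FAST a,i → push 33,0. Stack: [33, 0]
BINARY_OP ^ → 33 ^ 0 = 33. Stack: [33]
STORE_FAST u → u=33. Stack: []
LOAD_CONST → push 1. Stack: [1]
STORE_FAST u → u=1. Stack: []
LOAD_FAST i → push 0. Stack: [0]
LOAD_CONST → push 1. Stack: [0, 1]
BINARY_OP + → 0 + 1 = 1. Stack: [1]
STORE_FAST i → i=1. Stack: []
LOAD_FAST i → push 1. Stack: [1]
LOAD_CONST → push 3. Stack: [1, 3]
COMPARE_OP bool(<) → 1 vs 3 = True. Stack: [True]
POP_JUMP_IF_FALSE → pop True; no jump. Stack: []
LOAD_FAST u → push 1. Stack: [1]
LOAD_CONST → push 11. Stack: [1, 11]
BINARY_OP - → 1 - 11 = -10. Stack: [-10]
STORE_FAST u → u=-10. Stack: []
LOAD_FAST_LOAD_FAST a,i → push 33,1. Stack: [33, 1]
BINARY_OP ^ → 33 ^ 1 = 32. Stack: [32]
STORE_FAST u → u=32. Stack: []
LOAD_CONST → push 1. Stack: [1]
STORE_FAST u → u=1. Stack: []
LOAD_FAST i → push 1. Stack: [1]
LOAD_CONST → push 1. Stack: [1, 1]
BINARY_OP + → 1 + 1 = 2. Stack: [2]
STORE_FAST i → i=2. Stack: []
LOAD_FAST i → push 2. Stack: [2]
LOAD_CONST → push 3. Stack: [2, 3]
COMPARE_OP bool(<) → 2 vs 3 = True. Stack: [True]
POP_JUMP_IF_FALSE → pop True; no jump. Stack: []
LOAD_FAST u → push 1. Stack: [1]
LOAD_CONST → push 11. Stack: [1, 11]
BINARY_OP - → 1 - 11 = -10. Stack: [-10]
STORE_FAST u → u=-10. Stack: []
LOAD_FAST_LOAD_FAST a,i → push 33,2. Stack: [33, 2]
BINARY_OP ^ → 33 ^ 2 = 35. Stack: [35]
STORE_FAST u → u=35. Stack: []
LOAD_CONST → push 1. Stack: [1]
STORE_FAST u → u=1. Stack: []
LOAD_FAST i → push 2. Stack: [2]
LOAD_CONST → push 1. Stack: [2, 1]
BINARY_OP + → 2 + 1 = 3. Stack: [3]
STORE_FAST i → i=3. Stack: []
LOAD_FAST i → push 3. Stack: [3]
LOAD_CONST → push 3. Stack: [3, 3]
COMPARE_OP bool(<) → 3 vs 3 = False. Stack: [False]
POP_JUMP_IF_FALSE → pop False; jump. Stack: []
LOAD_FAST u → push 1. Stack: [1]
RETURN_VALUE → return 1.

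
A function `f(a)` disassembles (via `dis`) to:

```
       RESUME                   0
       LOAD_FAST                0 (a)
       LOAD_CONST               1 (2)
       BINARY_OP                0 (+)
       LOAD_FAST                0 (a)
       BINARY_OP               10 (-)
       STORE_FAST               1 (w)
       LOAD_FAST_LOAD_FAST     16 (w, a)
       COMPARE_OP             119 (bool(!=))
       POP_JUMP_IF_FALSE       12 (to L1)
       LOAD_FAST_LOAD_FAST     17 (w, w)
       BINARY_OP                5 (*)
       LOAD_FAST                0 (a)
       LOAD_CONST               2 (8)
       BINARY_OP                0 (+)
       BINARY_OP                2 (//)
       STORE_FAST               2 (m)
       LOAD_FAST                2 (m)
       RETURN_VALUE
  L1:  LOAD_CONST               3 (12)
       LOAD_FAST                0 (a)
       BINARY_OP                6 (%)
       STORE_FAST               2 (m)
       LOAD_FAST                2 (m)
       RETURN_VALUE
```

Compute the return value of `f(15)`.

LOAD_FAST a → push 15. Stack: [15]
LOAD_CONST → push 2. Stack: [15, 2]
BINARY_OP + → 15 + 2 = 17. Stack: [17]
LOAD_FAST a → push 15. Stack: [17, 15]
BINARY_OP - → 17 - 15 = 2. Stack: [2]
STORE_FAST w → w=2. Stack: []
LOAD_FAST_LOAD_FAST w,a → push 2,15. Stack: [2, 15]
COMPARE_OP bool(!=) → 2 vs 15 = True. Stack: [True]
POP_JUMP_IF_FALSE → pop True; no jump. Stack: []
LOAD_FAST_LOAD_FAST w,w → push 2,2. Stack: [2, 2]
BINARY_OP * → 2 * 2 = 4. Stack: [4]
LOAD_FAST a → push 15. Stack: [4, 15]
LOAD_CONST → push 8. Stack: [4, 15, 8]
BINARY_OP + → 15 + 8 = 23. Stack: [4, 23]
BINARY_OP // → 4 // 23 = 0. Stack: [0]
STORE_FAST m → m=0. Stack: []
LOAD_FAST m → push 0. Stack: [0]
RETURN_VALUE → return 0.

0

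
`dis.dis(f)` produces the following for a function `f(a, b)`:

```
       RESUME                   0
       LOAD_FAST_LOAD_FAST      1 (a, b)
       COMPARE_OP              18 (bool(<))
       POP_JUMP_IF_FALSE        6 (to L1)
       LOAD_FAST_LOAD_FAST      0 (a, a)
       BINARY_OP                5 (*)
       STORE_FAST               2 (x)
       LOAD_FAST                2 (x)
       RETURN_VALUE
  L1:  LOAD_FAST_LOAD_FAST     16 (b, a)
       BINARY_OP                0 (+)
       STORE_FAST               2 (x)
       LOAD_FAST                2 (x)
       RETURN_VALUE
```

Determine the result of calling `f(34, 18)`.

52

LOAD_FAST_LOAD_FAST a,b → push 34,18. Stack: [34, 18]
COMPARE_OP bool(<) → 34 vs 18 = False. Stack: [False]
POP_JUMP_IF_FALSE → pop False; jump. Stack: []
LOAD_FAST_LOAD_FAST b,a → push 18,34. Stack: [18, 34]
BINARY_OP + → 18 + 34 = 52. Stack: [52]
STORE_FAST x → x=52. Stack: []
LOAD_FAST x → push 52. Stack: [52]
RETURN_VALUE → return 52.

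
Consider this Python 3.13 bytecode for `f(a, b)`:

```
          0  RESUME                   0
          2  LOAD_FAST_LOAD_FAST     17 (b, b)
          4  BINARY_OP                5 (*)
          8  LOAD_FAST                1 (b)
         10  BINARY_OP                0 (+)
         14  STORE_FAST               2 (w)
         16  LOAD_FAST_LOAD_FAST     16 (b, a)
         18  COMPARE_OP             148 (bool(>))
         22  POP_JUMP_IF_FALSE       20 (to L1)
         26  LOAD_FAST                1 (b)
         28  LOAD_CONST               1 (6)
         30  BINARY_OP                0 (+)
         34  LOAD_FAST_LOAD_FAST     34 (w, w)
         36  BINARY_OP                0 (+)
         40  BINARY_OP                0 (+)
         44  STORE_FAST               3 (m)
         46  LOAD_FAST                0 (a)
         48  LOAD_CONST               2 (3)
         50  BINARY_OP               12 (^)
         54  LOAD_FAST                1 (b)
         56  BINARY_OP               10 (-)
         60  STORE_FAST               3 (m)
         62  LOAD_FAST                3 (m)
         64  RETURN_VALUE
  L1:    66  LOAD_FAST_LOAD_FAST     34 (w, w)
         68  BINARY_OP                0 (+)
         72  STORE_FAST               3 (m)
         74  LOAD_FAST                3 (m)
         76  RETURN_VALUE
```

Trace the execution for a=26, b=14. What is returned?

420

LOAD_FAST_LOAD_FAST b,b → push 14,14. Stack: [14, 14]
BINARY_OP * → 14 * 14 = 196. Stack: [196]
LOAD_FAST b → push 14. Stack: [196, 14]
BINARY_OP + → 196 + 14 = 210. Stack: [210]
STORE_FAST w → w=210. Stack: []
LOAD_FAST_LOAD_FAST b,a → push 14,26. Stack: [14, 26]
COMPARE_OP bool(>) → 14 vs 26 = False. Stack: [False]
POP_JUMP_IF_FALSE → pop False; jump. Stack: []
LOAD_FAST_LOAD_FAST w,w → push 210,210. Stack: [210, 210]
BINARY_OP + → 210 + 210 = 420. Stack: [420]
STORE_FAST m → m=420. Stack: []
LOAD_FAST m → push 420. Stack: [420]
RETURN_VALUE → return 420.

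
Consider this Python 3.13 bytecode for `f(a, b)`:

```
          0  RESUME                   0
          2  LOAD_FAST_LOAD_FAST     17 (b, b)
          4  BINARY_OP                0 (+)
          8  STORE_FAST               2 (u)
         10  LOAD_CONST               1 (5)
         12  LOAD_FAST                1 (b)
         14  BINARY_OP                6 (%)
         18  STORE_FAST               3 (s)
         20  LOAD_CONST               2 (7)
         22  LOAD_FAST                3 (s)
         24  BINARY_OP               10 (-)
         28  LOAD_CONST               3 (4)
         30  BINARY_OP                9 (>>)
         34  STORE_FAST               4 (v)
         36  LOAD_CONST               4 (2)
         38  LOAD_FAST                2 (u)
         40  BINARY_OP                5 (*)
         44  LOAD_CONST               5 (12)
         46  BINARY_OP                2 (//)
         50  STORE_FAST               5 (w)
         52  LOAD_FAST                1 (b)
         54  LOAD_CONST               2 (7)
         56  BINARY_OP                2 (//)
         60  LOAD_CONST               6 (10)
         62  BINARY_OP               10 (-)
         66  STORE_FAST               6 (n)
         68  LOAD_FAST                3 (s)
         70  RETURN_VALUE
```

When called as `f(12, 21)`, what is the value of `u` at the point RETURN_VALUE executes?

LOAD_FAST_LOAD_FAST b,b → push 21,21. Stack: [21, 21]
BINARY_OP + → 21 + 21 = 42. Stack: [42]
STORE_FAST u → u=42. Stack: []
LOAD_CONST → push 5. Stack: [5]
LOAD_FAST b → push 21. Stack: [5, 21]
BINARY_OP % → 5 % 21 = 5. Stack: [5]
STORE_FAST s → s=5. Stack: []
LOAD_CONST → push 7. Stack: [7]
LOAD_FAST s → push 5. Stack: [7, 5]
BINARY_OP - → 7 - 5 = 2. Stack: [2]
LOAD_CONST → push 4. Stack: [2, 4]
BINARY_OP >> → 2 >> 4 = 0. Stack: [0]
STORE_FAST v → v=0. Stack: []
LOAD_CONST → push 2. Stack: [2]
LOAD_FAST u → push 42. Stack: [2, 42]
BINARY_OP * → 2 * 42 = 84. Stack: [84]
LOAD_CONST → push 12. Stack: [84, 12]
BINARY_OP // → 84 // 12 = 7. Stack: [7]
STORE_FAST w → w=7. Stack: []
LOAD_FAST b → push 21. Stack: [21]
LOAD_CONST → push 7. Stack: [21, 7]
BINARY_OP // → 21 // 7 = 3. Stack: [3]
LOAD_CONST → push 10. Stack: [3, 10]
BINARY_OP - → 3 - 10 = -7. Stack: [-7]
STORE_FAST n → n=-7. Stack: []
LOAD_FAST s → push 5. Stack: [5]
RETURN_VALUE → return 5.

42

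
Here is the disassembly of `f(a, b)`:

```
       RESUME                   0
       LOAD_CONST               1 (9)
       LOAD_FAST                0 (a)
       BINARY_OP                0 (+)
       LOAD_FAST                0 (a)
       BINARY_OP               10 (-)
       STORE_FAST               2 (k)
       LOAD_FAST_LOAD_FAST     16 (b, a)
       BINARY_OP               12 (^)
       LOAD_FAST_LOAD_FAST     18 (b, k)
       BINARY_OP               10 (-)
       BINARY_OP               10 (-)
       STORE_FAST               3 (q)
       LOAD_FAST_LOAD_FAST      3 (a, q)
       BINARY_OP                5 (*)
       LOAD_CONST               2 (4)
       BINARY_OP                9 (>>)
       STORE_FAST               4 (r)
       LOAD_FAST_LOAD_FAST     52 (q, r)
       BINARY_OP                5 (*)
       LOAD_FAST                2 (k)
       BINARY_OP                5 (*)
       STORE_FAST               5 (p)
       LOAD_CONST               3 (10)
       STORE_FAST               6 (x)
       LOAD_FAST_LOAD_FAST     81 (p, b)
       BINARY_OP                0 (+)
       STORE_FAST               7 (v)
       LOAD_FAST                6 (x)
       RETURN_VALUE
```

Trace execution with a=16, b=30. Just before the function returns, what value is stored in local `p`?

LOAD_CONST → push 9. Stack: [9]
LOAD_FAST a → push 16. Stack: [9, 16]
BINARY_OP + → 9 + 16 = 25. Stack: [25]
LOAD_FAST a → push 16. Stack: [25, 16]
BINARY_OP - → 25 - 16 = 9. Stack: [9]
STORE_FAST k → k=9. Stack: []
LOAD_FAST_LOAD_FAST b,a → push 30,16. Stack: [30, 16]
BINARY_OP ^ → 30 ^ 16 = 14. Stack: [14]
LOAD_FAST_LOAD_FAST b,k → push 30,9. Stack: [14, 30, 9]
BINARY_OP - → 30 - 9 = 21. Stack: [14, 21]
BINARY_OP - → 14 - 21 = -7. Stack: [-7]
STORE_FAST q → q=-7. Stack: []
LOAD_FAST_LOAD_FAST a,q → push 16,-7. Stack: [16, -7]
BINARY_OP * → 16 * -7 = -112. Stack: [-112]
LOAD_CONST → push 4. Stack: [-112, 4]
BINARY_OP >> → -112 >> 4 = -7. Stack: [-7]
STORE_FAST r → r=-7. Stack: []
LOAD_FAST_LOAD_FAST q,r → push -7,-7. Stack: [-7, -7]
BINARY_OP * → -7 * -7 = 49. Stack: [49]
LOAD_FAST k → push 9. Stack: [49, 9]
BINARY_OP * → 49 * 9 = 441. Stack: [441]
STORE_FAST p → p=441. Stack: []
LOAD_CONST → push 10. Stack: [10]
STORE_FAST x → x=10. Stack: []
LOAD_FAST_LOAD_FAST p,b → push 441,30. Stack: [441, 30]
BINARY_OP + → 441 + 30 = 471. Stack: [471]
STORE_FAST v → v=471. Stack: []
LOAD_FAST x → push 10. Stack: [10]
RETURN_VALUE → return 10.

441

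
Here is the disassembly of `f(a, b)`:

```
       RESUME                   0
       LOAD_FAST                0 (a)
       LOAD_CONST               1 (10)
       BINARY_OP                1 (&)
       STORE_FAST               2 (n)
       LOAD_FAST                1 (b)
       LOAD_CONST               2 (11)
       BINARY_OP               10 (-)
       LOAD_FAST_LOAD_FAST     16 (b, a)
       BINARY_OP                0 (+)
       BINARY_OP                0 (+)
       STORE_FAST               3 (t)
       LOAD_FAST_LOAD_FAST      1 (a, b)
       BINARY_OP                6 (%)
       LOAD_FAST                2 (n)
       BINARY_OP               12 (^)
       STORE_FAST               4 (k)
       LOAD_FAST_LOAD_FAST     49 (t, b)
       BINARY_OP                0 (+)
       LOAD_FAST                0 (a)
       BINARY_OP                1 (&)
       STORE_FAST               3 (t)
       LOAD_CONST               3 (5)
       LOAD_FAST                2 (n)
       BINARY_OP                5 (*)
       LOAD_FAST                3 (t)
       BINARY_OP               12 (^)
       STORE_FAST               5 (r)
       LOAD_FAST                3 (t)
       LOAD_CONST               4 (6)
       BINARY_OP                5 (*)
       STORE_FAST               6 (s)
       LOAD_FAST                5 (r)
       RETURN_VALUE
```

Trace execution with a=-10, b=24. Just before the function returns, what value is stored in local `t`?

LOAD_FAST a → push -10. Stack: [-10]
LOAD_CONST → push 10. Stack: [-10, 10]
BINARY_OP & → -10 & 10 = 2. Stack: [2]
STORE_FAST n → n=2. Stack: []
LOAD_FAST b → push 24. Stack: [24]
LOAD_CONST → push 11. Stack: [24, 11]
BINARY_OP - → 24 - 11 = 13. Stack: [13]
LOAD_FAST_LOAD_FAST b,a → push 24,-10. Stack: [13, 24, -10]
BINARY_OP + → 24 + -10 = 14. Stack: [13, 14]
BINARY_OP + → 13 + 14 = 27. Stack: [27]
STORE_FAST t → t=27. Stack: []
LOAD_FAST_LOAD_FAST a,b → push -10,24. Stack: [-10, 24]
BINARY_OP % → -10 % 24 = 14. Stack: [14]
LOAD_FAST n → push 2. Stack: [14, 2]
BINARY_OP ^ → 14 ^ 2 = 12. Stack: [12]
STORE_FAST k → k=12. Stack: []
LOAD_FAST_LOAD_FAST t,b → push 27,24. Stack: [27, 24]
BINARY_OP + → 27 + 24 = 51. Stack: [51]
LOAD_FAST a → push -10. Stack: [51, -10]
BINARY_OP & → 51 & -10 = 50. Stack: [50]
STORE_FAST t → t=50. Stack: []
LOAD_CONST → push 5. Stack: [5]
LOAD_FAST n → push 2. Stack: [5, 2]
BINARY_OP * → 5 * 2 = 10. Stack: [10]
LOAD_FAST t → push 50. Stack: [10, 50]
BINARY_OP ^ → 10 ^ 50 = 56. Stack: [56]
STORE_FAST r → r=56. Stack: []
LOAD_FAST t → push 50. Stack: [50]
LOAD_CONST → push 6. Stack: [50, 6]
BINARY_OP * → 50 * 6 = 300. Stack: [300]
STORE_FAST s → s=300. Stack: []
LOAD_FAST r → push 56. Stack: [56]
RETURN_VALUE → return 56.

50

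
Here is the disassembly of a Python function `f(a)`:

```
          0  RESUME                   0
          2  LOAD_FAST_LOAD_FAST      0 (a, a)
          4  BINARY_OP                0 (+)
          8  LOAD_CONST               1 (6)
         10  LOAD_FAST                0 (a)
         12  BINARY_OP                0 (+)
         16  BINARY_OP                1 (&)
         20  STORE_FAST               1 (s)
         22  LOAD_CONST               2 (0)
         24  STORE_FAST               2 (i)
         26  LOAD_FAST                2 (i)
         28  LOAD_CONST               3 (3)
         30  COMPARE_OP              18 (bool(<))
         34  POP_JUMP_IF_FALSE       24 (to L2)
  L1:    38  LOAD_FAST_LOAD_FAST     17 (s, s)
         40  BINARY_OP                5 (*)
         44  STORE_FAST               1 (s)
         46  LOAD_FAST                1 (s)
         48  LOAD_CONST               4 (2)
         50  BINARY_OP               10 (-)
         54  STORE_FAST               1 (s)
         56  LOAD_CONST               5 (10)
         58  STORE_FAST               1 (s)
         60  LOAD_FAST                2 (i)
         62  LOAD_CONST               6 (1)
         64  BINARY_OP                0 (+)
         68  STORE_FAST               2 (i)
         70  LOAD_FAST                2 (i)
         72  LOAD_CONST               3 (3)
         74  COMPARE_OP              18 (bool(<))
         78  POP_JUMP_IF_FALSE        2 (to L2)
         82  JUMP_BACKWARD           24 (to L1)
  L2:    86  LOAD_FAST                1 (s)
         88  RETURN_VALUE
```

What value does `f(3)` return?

LOAD_FAST_LOAD_FAST a,a → push 3,3. Stack: [3, 3]
BINARY_OP + → 3 + 3 = 6. Stack: [6]
LOAD_CONST → push 6. Stack: [6, 6]
LOAD_FAST a → push 3. Stack: [6, 6, 3]
BINARY_OP + → 6 + 3 = 9. Stack: [6, 9]
BINARY_OP & → 6 & 9 = 0. Stack: [0]
STORE_FAST s → s=0. Stack: []
LOAD_CONST → push 0. Stack: [0]
STORE_FAST i → i=0. Stack: []
LOAD_FAST i → push 0. Stack: [0]
LOAD_CONST → push 3. Stack: [0, 3]
COMPARE_OP bool(<) → 0 vs 3 = True. Stack: [True]
POP_JUMP_IF_FALSE → pop True; no jump. Stack: []
LOAD_FAST_LOAD_FAST s,s → push 0,0. Stack: [0, 0]
BINARY_OP * → 0 * 0 = 0. Stack: [0]
STORE_FAST s → s=0. Stack: []
LOAD_FAST s → push 0. Stack: [0]
LOAD_CONST → push 2. Stack: [0, 2]
BINARY_OP - → 0 - 2 = -2. Stack: [-2]
STORE_FAST s → s=-2. Stack: []
LOAD_CONST → push 10. Stack: [10]
STORE_FAST s → s=10. Stack: []
LOAD_FAST i → push 0. Stack: [0]
LOAD_CONST → push 1. Stack: [0, 1]
BINARY_OP + → 0 + 1 = 1. Stack: [1]
STORE_FAST i → i=1. Stack: []
LOAD_FAST i → push 1. Stack: [1]
LOAD_CONST → push 3. Stack: [1, 3]
COMPARE_OP bool(<) → 1 vs 3 = True. Stack: [True]
POP_JUMP_IF_FALSE → pop True; no jump. Stack: []
LOAD_FAST_LOAD_FAST s,s → push 10,10. Stack: [10, 10]
BINARY_OP * → 10 * 10 = 100. Stack: [100]
STORE_FAST s → s=100. Stack: []
LOAD_FAST s → push 100. Stack: [100]
LOAD_CONST → push 2. Stack: [100, 2]
BINARY_OP - → 100 - 2 = 98. Stack: [98]
STORE_FAST s → s=98. Stack: []
LOAD_CONST → push 10. Stack: [10]
STORE_FAST s → s=10. Stack: []
LOAD_FAST i → push 1. Stack: [1]
LOAD_CONST → push 1. Stack: [1, 1]
BINARY_OP + → 1 + 1 = 2. Stack: [2]
STORE_FAST i → i=2. Stack: []
LOAD_FAST i → push 2. Stack: [2]
LOAD_CONST → push 3. Stack: [2, 3]
COMPARE_OP bool(<) → 2 vs 3 = True. Stack: [True]
POP_JUMP_IF_FALSE → pop True; no jump. Stack: []
LOAD_FAST_LOAD_FAST s,s → push 10,10. Stack: [10, 10]
BINARY_OP * → 10 * 10 = 100. Stack: [100]
STORE_FAST s → s=100. Stack: []
LOAD_FAST s → push 100. Stack: [100]
LOAD_CONST → push 2. Stack: [100, 2]
BINARY_OP - → 100 - 2 = 98. Stack: [98]
STORE_FAST s → s=98. Stack: []
LOAD_CONST → push 10. Stack: [10]
STORE_FAST s → s=10. Stack: []
LOAD_FAST i → push 2. Stack: [2]
LOAD_CONST → push 1. Stack: [2, 1]
BINARY_OP + → 2 + 1 = 3. Stack: [3]
STORE_FAST i → i=3. Stack: []
LOAD_FAST i → push 3. Stack: [3]
LOAD_CONST → push 3. Stack: [3, 3]
COMPARE_OP bool(<) → 3 vs 3 = False. Stack: [False]
POP_JUMP_IF_FALSE → pop False; jump. Stack: []
LOAD_FAST s → push 10. Stack: [10]
RETURN_VALUE → return 10.

10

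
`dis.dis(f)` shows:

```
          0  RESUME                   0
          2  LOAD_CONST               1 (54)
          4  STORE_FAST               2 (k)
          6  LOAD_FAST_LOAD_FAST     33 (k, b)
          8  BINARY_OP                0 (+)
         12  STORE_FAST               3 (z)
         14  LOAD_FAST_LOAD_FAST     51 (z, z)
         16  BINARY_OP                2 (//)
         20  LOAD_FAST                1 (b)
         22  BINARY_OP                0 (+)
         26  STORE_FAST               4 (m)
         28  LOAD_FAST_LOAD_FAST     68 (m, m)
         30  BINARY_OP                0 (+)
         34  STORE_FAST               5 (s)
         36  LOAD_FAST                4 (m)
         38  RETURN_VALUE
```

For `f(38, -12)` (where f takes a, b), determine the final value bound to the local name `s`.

LOAD_CONST → push 54. Stack: [54]
STORE_FAST k → k=54. Stack: []
LOAD_FAST_LOAD_FAST k,b → push 54,-12. Stack: [54, -12]
BINARY_OP + → 54 + -12 = 42. Stack: [42]
STORE_FAST z → z=42. Stack: []
LOAD_FAST_LOAD_FAST z,z → push 42,42. Stack: [42, 42]
BINARY_OP // → 42 // 42 = 1. Stack: [1]
LOAD_FAST b → push -12. Stack: [1, -12]
BINARY_OP + → 1 + -12 = -11. Stack: [-11]
STORE_FAST m → m=-11. Stack: []
LOAD_FAST_LOAD_FAST m,m → push -11,-11. Stack: [-11, -11]
BINARY_OP + → -11 + -11 = -22. Stack: [-22]
STORE_FAST s → s=-22. Stack: []
LOAD_FAST m → push -11. Stack: [-11]
RETURN_VALUE → return -11.

-22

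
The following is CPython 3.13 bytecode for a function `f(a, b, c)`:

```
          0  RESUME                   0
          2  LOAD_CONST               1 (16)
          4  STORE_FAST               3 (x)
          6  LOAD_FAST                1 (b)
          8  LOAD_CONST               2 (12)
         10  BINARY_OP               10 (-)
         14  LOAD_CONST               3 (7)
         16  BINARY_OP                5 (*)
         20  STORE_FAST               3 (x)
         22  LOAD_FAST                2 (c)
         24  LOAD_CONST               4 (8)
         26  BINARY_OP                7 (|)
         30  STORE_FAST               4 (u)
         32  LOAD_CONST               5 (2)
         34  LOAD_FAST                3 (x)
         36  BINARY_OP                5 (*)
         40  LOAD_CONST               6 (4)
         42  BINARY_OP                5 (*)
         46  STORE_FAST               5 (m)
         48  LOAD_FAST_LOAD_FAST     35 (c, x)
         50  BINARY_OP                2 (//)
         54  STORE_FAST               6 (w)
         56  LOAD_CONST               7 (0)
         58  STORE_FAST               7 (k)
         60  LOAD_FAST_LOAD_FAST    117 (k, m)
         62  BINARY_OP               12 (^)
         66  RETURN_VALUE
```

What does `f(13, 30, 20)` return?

1008

LOAD_CONST → push 16. Stack: [16]
STORE_FAST x → x=16. Stack: []
LOAD_FAST b → push 30. Stack: [30]
LOAD_CONST → push 12. Stack: [30, 12]
BINARY_OP - → 30 - 12 = 18. Stack: [18]
LOAD_CONST → push 7. Stack: [18, 7]
BINARY_OP * → 18 * 7 = 126. Stack: [126]
STORE_FAST x → x=126. Stack: []
LOAD_FAST c → push 20. Stack: [20]
LOAD_CONST → push 8. Stack: [20, 8]
BINARY_OP | → 20 | 8 = 28. Stack: [28]
STORE_FAST u → u=28. Stack: []
LOAD_CONST → push 2. Stack: [2]
LOAD_FAST x → push 126. Stack: [2, 126]
BINARY_OP * → 2 * 126 = 252. Stack: [252]
LOAD_CONST → push 4. Stack: [252, 4]
BINARY_OP * → 252 * 4 = 1008. Stack: [1008]
STORE_FAST m → m=1008. Stack: []
LOAD_FAST_LOAD_FAST c,x → push 20,126. Stack: [20, 126]
BINARY_OP // → 20 // 126 = 0. Stack: [0]
STORE_FAST w → w=0. Stack: []
LOAD_CONST → push 0. Stack: [0]
STORE_FAST k → k=0. Stack: []
LOAD_FAST_LOAD_FAST k,m → push 0,1008. Stack: [0, 1008]
BINARY_OP ^ → 0 ^ 1008 = 1008. Stack: [1008]
RETURN_VALUE → return 1008.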